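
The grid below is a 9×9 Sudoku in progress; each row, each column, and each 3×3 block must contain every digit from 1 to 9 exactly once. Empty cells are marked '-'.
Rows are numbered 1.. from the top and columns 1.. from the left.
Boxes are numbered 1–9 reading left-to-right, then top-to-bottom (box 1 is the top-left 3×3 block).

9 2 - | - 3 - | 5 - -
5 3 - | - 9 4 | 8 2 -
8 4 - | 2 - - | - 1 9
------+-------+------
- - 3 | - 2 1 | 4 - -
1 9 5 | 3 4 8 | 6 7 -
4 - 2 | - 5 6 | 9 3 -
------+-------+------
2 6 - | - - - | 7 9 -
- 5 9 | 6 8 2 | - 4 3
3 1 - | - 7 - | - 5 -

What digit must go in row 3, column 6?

Cell row 3, column 6 itself could take any of {5, 7} by direct elimination.
Consider where 5 can go in row 3.
row 3, column 3 is out (column 3 already has a 5).
row 3, column 5 is out (column 5 already has a 5).
row 3, column 7 is out (column 7 already has a 5).
So the only cell in row 3 that can hold 5 is row 3, column 6.
Therefore row 3, column 6 = 5.

5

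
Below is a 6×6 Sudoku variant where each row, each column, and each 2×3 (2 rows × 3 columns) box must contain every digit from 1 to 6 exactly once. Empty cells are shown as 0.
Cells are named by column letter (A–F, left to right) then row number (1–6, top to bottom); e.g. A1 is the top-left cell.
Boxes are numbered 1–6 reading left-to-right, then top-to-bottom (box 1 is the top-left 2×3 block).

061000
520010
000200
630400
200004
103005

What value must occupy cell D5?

1

Cell D5 itself could take any of {1, 3, 6} by direct elimination.
Consider where 1 can go in row 5.
B5 is out (box 5 already has a 1).
C5 is out (column C already has a 1).
E5 is out (column E already has a 1).
So the only cell in row 5 that can hold 1 is D5.
Therefore D5 = 1.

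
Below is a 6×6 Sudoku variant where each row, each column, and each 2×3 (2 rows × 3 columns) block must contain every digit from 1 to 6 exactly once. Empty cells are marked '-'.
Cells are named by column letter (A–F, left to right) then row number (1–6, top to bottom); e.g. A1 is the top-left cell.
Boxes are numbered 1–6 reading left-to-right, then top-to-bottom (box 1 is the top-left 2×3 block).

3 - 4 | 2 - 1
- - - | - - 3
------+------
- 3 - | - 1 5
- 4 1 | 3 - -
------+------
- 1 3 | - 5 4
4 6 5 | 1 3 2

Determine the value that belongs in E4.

2

Cell E4 itself could take any of {2, 6} by direct elimination.
Consider where 2 can go in column E.
E1 is out (row 1 already has a 2).
E2 is out (box 2 already has a 2).
So the only cell in column E that can hold 2 is E4.
Therefore E4 = 2.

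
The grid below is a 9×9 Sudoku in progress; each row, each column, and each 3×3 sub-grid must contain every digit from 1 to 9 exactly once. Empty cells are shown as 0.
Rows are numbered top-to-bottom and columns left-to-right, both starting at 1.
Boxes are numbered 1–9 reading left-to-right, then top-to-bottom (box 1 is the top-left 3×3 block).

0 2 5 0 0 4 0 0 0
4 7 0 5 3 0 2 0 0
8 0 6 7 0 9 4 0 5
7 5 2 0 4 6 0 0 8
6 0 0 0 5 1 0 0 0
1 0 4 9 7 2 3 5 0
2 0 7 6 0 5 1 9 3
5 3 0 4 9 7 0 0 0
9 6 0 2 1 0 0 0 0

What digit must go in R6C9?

Row 6 already contains {1, 2, 3, 4, 5, 7, 9}.
Column 9 already contains {3, 5, 8}.
Its 3×3 block (box 6) already contains {3, 5, 8}.
The only value from 1–9 not eliminated is 6, so R6C9 = 6.

6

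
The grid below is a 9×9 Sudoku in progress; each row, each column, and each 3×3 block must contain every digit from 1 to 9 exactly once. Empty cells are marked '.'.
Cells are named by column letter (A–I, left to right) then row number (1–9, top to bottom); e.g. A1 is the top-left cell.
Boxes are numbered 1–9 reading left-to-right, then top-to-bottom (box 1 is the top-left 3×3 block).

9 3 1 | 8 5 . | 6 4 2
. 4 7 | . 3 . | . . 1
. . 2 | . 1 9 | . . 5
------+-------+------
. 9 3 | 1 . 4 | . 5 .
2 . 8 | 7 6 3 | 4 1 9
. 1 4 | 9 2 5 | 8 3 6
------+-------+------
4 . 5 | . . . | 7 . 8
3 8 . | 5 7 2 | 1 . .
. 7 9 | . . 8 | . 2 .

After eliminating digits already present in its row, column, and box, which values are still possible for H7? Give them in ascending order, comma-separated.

6,9

Row 7 already contains {4, 5, 7, 8}.
Column H already contains {1, 2, 3, 4, 5}.
Its 3×3 block (box 9) already contains {1, 2, 7, 8}.
Removing those from 1–9 leaves {6, 9} as the candidates for H7.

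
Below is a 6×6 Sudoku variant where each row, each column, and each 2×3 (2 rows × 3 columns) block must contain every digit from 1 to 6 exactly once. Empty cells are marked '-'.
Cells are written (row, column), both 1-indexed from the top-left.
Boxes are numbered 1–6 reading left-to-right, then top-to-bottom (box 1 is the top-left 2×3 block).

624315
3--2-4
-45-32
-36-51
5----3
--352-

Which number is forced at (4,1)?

2

Row 4 already contains {1, 3, 5, 6}.
Column 1 already contains {3, 5, 6}.
Its 2×3 block (box 3) already contains {3, 4, 5, 6}.
The only value from 1–6 not eliminated is 2, so (4,1) = 2.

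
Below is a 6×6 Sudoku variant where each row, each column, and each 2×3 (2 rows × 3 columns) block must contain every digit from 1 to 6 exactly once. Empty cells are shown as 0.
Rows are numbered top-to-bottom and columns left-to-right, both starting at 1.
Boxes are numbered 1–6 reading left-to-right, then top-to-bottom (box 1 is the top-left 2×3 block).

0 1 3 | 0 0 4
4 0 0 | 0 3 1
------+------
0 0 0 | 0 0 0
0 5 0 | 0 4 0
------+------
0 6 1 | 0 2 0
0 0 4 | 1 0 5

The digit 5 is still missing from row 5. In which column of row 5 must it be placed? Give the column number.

Consider where 5 can go in row 5.
R5C4 is out (box 6 already has a 5).
R5C6 is out (column 6 already has a 5).
So the only cell in row 5 that can hold 5 is R5C1.
That is column 1.

1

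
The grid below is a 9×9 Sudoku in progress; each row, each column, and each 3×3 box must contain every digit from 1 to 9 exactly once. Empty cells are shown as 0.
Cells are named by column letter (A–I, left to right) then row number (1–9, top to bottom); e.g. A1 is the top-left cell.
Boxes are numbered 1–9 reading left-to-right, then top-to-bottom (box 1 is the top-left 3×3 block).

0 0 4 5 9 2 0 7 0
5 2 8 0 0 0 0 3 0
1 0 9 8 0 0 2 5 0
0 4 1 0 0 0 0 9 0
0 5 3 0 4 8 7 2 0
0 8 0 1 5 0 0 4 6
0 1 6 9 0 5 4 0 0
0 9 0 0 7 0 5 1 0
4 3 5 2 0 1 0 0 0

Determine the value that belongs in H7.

Row 7 already contains {1, 4, 5, 6, 9}.
Column H already contains {1, 2, 3, 4, 5, 7, 9}.
Its 3×3 block (box 9) already contains {1, 4, 5}.
The only value from 1–9 not eliminated is 8, so H7 = 8.

8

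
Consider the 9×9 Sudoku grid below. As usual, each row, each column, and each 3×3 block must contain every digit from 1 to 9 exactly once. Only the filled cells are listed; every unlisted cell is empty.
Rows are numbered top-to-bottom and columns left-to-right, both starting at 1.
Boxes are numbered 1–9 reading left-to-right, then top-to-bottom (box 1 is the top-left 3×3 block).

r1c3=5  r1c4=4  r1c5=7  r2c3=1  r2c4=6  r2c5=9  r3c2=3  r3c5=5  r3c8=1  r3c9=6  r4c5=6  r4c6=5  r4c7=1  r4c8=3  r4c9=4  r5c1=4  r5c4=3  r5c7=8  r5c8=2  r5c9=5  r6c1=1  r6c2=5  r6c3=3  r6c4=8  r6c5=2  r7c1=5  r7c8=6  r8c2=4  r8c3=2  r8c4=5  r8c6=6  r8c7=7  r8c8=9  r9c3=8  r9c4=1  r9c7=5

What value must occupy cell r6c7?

Cell r6c7 itself could take any of {6, 9} by direct elimination.
Consider where 6 can go in row 6.
r6c6 is out (column 6 already has a 6).
r6c8 is out (column 8 already has a 6).
r6c9 is out (column 9 already has a 6).
So the only cell in row 6 that can hold 6 is r6c7.
Therefore r6c7 = 6.

6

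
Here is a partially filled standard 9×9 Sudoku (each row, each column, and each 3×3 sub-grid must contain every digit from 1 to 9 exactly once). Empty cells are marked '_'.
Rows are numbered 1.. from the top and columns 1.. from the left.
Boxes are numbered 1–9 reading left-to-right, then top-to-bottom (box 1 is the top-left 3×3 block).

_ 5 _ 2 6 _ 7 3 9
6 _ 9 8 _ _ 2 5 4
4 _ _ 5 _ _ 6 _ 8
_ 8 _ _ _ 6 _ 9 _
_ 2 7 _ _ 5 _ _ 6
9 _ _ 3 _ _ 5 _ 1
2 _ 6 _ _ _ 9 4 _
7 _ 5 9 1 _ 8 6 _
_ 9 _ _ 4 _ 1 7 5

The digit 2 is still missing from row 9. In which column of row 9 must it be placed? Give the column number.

6

Consider where 2 can go in row 9.
row 9, column 1 is out (column 1 already has a 2).
row 9, column 3 is out (box 7 already has a 2).
row 9, column 4 is out (column 4 already has a 2).
So the only cell in row 9 that can hold 2 is row 9, column 6.
That is column 6.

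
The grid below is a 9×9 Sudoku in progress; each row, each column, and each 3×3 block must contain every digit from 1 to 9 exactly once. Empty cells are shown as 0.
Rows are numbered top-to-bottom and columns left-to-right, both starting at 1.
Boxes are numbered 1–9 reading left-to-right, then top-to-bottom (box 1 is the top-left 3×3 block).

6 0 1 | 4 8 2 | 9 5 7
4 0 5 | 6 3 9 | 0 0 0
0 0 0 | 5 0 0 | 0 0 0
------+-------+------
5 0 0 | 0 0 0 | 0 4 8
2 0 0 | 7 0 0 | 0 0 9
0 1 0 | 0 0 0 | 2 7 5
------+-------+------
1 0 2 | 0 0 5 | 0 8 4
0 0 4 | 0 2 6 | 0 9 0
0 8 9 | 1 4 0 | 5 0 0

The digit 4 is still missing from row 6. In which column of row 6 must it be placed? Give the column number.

Consider where 4 can go in row 6.
r6c1 is out (column 1 already has a 4).
r6c3 is out (column 3 already has a 4).
r6c4 is out (column 4 already has a 4).
r6c5 is out (column 5 already has a 4).
So the only cell in row 6 that can hold 4 is r6c6.
That is column 6.

6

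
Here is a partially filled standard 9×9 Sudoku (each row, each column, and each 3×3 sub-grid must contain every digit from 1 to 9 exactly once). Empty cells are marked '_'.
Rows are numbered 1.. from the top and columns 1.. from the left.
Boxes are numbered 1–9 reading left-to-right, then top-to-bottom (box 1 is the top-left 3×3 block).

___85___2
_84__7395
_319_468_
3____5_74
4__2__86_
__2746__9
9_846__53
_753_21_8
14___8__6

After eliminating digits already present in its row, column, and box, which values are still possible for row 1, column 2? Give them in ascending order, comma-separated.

Row 1 already contains {2, 5, 8}.
Column 2 already contains {3, 4, 7, 8}.
Its 3×3 block (box 1) already contains {1, 3, 4, 8}.
Removing those from 1–9 leaves {6, 9} as the candidates for row 1, column 2.

6,9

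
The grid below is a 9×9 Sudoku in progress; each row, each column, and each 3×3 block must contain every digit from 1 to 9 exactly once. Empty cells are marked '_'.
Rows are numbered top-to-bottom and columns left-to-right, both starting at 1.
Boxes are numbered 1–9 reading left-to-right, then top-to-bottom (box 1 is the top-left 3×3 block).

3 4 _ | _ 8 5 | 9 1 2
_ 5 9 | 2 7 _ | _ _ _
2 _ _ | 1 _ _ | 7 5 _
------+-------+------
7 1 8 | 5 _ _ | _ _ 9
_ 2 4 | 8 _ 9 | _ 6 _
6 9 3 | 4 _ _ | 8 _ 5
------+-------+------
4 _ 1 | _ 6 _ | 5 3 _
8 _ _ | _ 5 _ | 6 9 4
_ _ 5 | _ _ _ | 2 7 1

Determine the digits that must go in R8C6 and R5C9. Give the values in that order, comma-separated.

1,7

For R8C6:
  Consider where 1 can go in row 8.
  R8C2 is out (column 2 already has a 1).
  R8C3 is out (column 3 already has a 1).
  R8C4 is out (column 4 already has a 1).
  So the only cell in row 8 that can hold 1 is R8C6.
  So R8C6 = 1.
For R5C9:
  Consider where 7 can go in box 6.
  R4C7 is out (row 4 already has a 7).
  R4C8 is out (row 4 already has a 7).
  R5C7 is out (column 7 already has a 7).
  R6C8 is out (column 8 already has a 7).
  So the only cell in box 6 that can hold 7 is R5C9.
  So R5C9 = 7.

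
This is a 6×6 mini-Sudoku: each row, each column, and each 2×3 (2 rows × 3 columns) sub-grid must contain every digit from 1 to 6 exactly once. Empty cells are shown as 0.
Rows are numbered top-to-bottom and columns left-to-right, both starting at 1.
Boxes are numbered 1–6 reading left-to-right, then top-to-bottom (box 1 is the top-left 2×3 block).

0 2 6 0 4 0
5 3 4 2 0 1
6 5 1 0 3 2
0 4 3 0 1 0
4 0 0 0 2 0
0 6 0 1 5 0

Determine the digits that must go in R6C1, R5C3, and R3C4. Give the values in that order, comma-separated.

3,5,4

For R6C1:
  Consider where 3 can go in box 5.
  R5C2 is out (column 2 already has a 3).
  R5C3 is out (column 3 already has a 3).
  R6C3 is out (column 3 already has a 3).
  So the only cell in box 5 that can hold 3 is R6C1.
  So R6C1 = 3.
For R5C3:
  Row 5 already contains {2, 4}.
  Column 3 already contains {1, 3, 4, 6}.
  Its 2×3 block (box 5) already contains {4, 6}.
  The only value from 1–6 not eliminated is 5, so R5C3 = 5.
For R3C4:
  Row 3 already contains {1, 2, 3, 5, 6}.
  Column 4 already contains {1, 2}.
  Its 2×3 block (box 4) already contains {1, 2, 3}.
  The only value from 1–6 not eliminated is 4, so R3C4 = 4.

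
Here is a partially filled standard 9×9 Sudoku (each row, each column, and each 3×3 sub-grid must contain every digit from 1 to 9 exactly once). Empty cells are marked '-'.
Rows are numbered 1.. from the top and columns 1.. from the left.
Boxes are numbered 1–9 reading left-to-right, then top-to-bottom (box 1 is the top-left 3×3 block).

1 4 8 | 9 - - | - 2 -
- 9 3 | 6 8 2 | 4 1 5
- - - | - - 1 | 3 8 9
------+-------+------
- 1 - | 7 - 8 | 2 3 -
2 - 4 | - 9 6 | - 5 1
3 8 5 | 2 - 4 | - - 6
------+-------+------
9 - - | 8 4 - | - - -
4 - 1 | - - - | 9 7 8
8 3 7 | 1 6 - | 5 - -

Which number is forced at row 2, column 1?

7

Row 2 already contains {1, 2, 3, 4, 5, 6, 8, 9}.
Column 1 already contains {1, 2, 3, 4, 8, 9}.
Its 3×3 block (box 1) already contains {1, 3, 4, 8, 9}.
The only value from 1–9 not eliminated is 7, so row 2, column 1 = 7.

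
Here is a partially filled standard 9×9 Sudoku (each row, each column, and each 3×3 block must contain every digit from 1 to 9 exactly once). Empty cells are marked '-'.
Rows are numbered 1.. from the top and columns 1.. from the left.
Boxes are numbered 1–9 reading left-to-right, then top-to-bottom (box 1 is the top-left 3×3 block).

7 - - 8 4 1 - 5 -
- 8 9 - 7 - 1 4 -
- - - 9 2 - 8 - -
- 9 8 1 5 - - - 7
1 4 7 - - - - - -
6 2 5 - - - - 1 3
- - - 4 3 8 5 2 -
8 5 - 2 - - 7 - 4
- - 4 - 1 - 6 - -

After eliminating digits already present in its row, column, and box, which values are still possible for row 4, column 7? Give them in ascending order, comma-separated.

2,4

Row 4 already contains {1, 5, 7, 8, 9}.
Column 7 already contains {1, 5, 6, 7, 8}.
Its 3×3 block (box 6) already contains {1, 3, 7}.
Removing those from 1–9 leaves {2, 4} as the candidates for row 4, column 7.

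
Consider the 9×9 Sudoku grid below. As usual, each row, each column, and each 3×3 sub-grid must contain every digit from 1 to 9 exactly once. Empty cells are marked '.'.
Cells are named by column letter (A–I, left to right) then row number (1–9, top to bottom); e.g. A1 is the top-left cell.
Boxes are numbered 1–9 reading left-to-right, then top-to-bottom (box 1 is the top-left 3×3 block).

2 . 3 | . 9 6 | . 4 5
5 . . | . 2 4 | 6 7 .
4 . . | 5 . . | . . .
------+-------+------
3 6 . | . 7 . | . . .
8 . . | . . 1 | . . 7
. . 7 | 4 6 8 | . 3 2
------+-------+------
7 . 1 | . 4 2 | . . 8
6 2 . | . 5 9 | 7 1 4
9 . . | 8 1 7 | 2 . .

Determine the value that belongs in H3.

2

Cell H3 itself could take any of {2, 8, 9} by direct elimination.
Consider where 2 can go in box 3.
G1 is out (row 1 already has a 2).
I2 is out (row 2 already has a 2).
G3 is out (column G already has a 2).
I3 is out (column I already has a 2).
So the only cell in box 3 that can hold 2 is H3.
Therefore H3 = 2.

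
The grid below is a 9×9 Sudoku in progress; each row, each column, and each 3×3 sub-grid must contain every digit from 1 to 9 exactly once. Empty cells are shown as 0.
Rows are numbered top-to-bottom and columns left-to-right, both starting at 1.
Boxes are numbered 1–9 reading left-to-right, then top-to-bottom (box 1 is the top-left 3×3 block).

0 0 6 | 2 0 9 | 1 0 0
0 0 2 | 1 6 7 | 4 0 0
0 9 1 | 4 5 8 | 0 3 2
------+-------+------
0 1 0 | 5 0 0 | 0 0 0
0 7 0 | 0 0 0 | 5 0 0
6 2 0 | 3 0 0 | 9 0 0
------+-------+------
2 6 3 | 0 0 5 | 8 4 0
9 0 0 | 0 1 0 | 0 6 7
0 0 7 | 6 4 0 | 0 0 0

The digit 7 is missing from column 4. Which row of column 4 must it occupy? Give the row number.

Consider where 7 can go in column 4.
r5c4 is out (row 5 already has a 7).
r8c4 is out (row 8 already has a 7).
So the only cell in column 4 that can hold 7 is r7c4.
That is row 7.

7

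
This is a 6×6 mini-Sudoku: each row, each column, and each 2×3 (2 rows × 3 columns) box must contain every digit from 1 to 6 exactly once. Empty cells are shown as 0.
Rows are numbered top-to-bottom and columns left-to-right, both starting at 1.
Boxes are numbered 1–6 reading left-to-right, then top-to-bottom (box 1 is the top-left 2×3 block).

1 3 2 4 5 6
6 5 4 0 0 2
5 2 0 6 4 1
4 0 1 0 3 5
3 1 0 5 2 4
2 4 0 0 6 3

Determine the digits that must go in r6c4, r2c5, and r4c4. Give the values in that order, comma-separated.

For r6c4:
  Row 6 already contains {2, 3, 4, 6}.
  Column 4 already contains {4, 5, 6}.
  Its 2×3 block (box 6) already contains {2, 3, 4, 5, 6}.
  The only value from 1–6 not eliminated is 1, so r6c4 = 1.
For r2c5:
  Row 2 already contains {2, 4, 5, 6}.
  Column 5 already contains {2, 3, 4, 5, 6}.
  Its 2×3 block (box 2) already contains {2, 4, 5, 6}.
  The only value from 1–6 not eliminated is 1, so r2c5 = 1.
For r4c4:
  Row 4 already contains {1, 3, 4, 5}.
  Column 4 already contains {4, 5, 6}.
  Its 2×3 block (box 4) already contains {1, 3, 4, 5, 6}.
  The only value from 1–6 not eliminated is 2, so r4c4 = 2.

1,1,2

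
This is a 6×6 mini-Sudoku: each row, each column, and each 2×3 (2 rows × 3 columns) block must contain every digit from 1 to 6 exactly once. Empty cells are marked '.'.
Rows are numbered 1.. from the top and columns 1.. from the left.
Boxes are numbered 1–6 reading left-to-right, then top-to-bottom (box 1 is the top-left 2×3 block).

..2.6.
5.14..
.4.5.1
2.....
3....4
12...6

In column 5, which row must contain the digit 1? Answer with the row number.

Consider where 1 can go in column 5.
row 2, column 5 is out (row 2 already has a 1).
row 3, column 5 is out (row 3 already has a 1).
row 4, column 5 is out (box 4 already has a 1).
row 6, column 5 is out (row 6 already has a 1).
So the only cell in column 5 that can hold 1 is row 5, column 5.
That is row 5.

5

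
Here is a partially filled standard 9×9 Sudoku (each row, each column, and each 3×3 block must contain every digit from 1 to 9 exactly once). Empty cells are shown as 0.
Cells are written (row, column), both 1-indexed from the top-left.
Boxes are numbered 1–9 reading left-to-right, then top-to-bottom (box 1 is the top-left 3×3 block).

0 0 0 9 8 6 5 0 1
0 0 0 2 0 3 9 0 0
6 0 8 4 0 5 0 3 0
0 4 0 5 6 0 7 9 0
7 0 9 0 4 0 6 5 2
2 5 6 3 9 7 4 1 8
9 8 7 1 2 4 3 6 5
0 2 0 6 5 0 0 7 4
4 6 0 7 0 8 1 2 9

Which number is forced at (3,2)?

9

Cell (3,2) itself could take any of {1, 7, 9} by direct elimination.
Consider where 9 can go in column 2.
(1,2) is out (row 1 already has a 9).
(2,2) is out (row 2 already has a 9).
(5,2) is out (row 5 already has a 9).
So the only cell in column 2 that can hold 9 is (3,2).
Therefore (3,2) = 9.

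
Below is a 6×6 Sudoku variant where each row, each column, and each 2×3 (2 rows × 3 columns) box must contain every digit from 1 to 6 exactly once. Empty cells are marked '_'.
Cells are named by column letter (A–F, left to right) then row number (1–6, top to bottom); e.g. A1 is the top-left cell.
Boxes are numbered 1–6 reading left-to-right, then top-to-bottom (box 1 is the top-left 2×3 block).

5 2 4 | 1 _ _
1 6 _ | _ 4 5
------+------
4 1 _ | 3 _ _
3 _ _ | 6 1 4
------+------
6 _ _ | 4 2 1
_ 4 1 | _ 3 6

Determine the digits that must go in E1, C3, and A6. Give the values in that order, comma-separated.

6,6,2

For E1:
  Row 1 already contains {1, 2, 4, 5}.
  Column E already contains {1, 2, 3, 4}.
  Its 2×3 block (box 2) already contains {1, 4, 5}.
  The only value from 1–6 not eliminated is 6, so E1 = 6.
For C3:
  Consider where 6 can go in box 3.
  B4 is out (row 4 already has a 6).
  C4 is out (row 4 already has a 6).
  So the only cell in box 3 that can hold 6 is C3.
  So C3 = 6.
For A6:
  Row 6 already contains {1, 3, 4, 6}.
  Column A already contains {1, 3, 4, 5, 6}.
  Its 2×3 block (box 5) already contains {1, 4, 6}.
  The only value from 1–6 not eliminated is 2, so A6 = 2.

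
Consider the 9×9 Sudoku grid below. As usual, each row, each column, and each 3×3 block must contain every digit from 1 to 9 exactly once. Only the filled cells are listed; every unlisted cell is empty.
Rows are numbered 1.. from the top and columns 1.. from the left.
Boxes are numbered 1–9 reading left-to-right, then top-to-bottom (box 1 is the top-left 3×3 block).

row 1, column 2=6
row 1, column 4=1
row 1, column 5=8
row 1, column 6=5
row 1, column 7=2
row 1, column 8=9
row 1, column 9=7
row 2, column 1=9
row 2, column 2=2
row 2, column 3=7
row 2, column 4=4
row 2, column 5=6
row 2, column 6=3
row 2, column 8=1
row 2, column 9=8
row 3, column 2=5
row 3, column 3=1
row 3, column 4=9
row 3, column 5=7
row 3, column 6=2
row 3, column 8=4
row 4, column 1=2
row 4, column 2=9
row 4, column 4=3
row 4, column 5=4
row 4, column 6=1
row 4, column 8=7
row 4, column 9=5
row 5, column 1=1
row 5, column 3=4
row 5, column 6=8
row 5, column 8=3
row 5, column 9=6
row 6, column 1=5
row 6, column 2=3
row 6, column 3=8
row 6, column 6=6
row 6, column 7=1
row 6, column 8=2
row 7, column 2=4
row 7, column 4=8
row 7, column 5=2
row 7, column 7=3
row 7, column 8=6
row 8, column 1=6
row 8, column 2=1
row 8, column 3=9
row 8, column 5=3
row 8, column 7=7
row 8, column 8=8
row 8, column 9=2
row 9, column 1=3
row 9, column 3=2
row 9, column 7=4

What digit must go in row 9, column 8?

Row 9 already contains {2, 3, 4}.
Column 8 already contains {1, 2, 3, 4, 6, 7, 8, 9}.
Its 3×3 block (box 9) already contains {2, 3, 4, 6, 7, 8}.
The only value from 1–9 not eliminated is 5, so row 9, column 8 = 5.

5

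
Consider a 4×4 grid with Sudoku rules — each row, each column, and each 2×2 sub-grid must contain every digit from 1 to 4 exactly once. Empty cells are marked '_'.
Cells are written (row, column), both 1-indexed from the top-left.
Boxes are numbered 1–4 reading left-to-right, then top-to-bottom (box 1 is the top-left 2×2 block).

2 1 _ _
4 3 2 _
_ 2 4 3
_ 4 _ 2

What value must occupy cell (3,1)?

1

Row 3 already contains {2, 3, 4}.
Column 1 already contains {2, 4}.
Its 2×2 block (box 3) already contains {2, 4}.
The only value from 1–4 not eliminated is 1, so (3,1) = 1.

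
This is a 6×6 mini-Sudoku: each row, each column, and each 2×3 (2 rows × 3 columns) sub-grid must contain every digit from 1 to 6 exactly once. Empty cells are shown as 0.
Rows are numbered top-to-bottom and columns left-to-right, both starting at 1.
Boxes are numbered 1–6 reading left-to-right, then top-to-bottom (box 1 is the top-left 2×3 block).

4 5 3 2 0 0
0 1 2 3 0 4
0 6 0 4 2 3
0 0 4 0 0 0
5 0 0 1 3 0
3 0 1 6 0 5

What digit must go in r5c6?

2

Row 5 already contains {1, 3, 5}.
Column 6 already contains {3, 4, 5}.
Its 2×3 block (box 6) already contains {1, 3, 5, 6}.
The only value from 1–6 not eliminated is 2, so r5c6 = 2.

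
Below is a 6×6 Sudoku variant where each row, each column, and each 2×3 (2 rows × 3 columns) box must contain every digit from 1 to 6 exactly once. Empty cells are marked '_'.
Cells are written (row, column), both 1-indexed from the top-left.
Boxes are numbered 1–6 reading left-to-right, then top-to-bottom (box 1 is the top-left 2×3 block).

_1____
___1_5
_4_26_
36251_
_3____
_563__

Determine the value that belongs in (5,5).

Cell (5,5) itself could take any of {2, 4, 5} by direct elimination.
Consider where 5 can go in row 5.
(5,1) is out (box 5 already has a 5).
(5,3) is out (box 5 already has a 5).
(5,4) is out (column 4 already has a 5).
(5,6) is out (column 6 already has a 5).
So the only cell in row 5 that can hold 5 is (5,5).
Therefore (5,5) = 5.

5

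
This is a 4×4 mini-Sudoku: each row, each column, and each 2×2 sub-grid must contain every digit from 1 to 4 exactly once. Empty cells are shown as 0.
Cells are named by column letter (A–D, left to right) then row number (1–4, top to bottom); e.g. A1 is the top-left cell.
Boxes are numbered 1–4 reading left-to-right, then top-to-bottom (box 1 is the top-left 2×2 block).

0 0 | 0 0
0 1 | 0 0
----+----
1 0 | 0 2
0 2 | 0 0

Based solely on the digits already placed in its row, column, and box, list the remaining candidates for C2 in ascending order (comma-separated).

2,3,4

Row 2 already contains {1}.
Column C already contains {}.
Its 2×2 block (box 2) already contains {}.
Removing those from 1–4 leaves {2, 3, 4} as the candidates for C2.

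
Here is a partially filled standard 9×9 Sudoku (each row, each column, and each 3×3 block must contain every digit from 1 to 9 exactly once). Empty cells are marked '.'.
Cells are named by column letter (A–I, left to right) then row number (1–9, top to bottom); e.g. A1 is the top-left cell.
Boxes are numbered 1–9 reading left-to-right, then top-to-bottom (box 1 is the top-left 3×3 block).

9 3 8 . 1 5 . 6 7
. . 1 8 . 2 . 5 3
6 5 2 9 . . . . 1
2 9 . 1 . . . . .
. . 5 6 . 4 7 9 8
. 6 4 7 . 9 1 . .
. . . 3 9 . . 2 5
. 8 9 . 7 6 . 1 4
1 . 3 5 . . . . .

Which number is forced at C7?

Cell C7 itself could take any of {6, 7} by direct elimination.
Consider where 6 can go in box 7.
A7 is out (column A already has a 6).
B7 is out (column B already has a 6).
A8 is out (row 8 already has a 6).
B9 is out (column B already has a 6).
So the only cell in box 7 that can hold 6 is C7.
Therefore C7 = 6.

6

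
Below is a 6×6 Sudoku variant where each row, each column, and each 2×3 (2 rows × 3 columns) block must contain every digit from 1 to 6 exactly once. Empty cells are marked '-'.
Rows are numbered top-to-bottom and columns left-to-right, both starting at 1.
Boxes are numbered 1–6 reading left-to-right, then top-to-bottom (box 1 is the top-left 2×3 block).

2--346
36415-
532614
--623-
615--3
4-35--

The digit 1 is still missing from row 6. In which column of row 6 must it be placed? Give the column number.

Consider where 1 can go in row 6.
r6c2 is out (column 2 already has a 1).
r6c5 is out (column 5 already has a 1).
So the only cell in row 6 that can hold 1 is r6c6.
That is column 6.

6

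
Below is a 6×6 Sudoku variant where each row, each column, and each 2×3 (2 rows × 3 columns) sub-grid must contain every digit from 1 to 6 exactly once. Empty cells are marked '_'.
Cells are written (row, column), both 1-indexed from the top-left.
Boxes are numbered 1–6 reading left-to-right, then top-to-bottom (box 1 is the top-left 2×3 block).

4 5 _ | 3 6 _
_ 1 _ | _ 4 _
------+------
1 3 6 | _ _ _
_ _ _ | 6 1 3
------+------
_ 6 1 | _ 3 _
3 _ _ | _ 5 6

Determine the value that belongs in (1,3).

Row 1 already contains {3, 4, 5, 6}.
Column 3 already contains {1, 6}.
Its 2×3 block (box 1) already contains {1, 4, 5}.
The only value from 1–6 not eliminated is 2, so (1,3) = 2.

2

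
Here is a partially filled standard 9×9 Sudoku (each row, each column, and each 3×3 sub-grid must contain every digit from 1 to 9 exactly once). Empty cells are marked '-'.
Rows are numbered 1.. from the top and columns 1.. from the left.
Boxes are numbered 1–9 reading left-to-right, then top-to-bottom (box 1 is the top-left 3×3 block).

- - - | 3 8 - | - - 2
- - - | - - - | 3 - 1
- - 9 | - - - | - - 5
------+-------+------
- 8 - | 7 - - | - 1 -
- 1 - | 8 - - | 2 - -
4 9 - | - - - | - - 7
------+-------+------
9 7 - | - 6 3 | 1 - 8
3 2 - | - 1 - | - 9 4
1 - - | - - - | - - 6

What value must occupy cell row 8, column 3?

6

Cell row 8, column 3 itself could take any of {5, 6, 8} by direct elimination.
Consider where 6 can go in box 7.
row 7, column 3 is out (row 7 already has a 6).
row 9, column 2 is out (row 9 already has a 6).
row 9, column 3 is out (row 9 already has a 6).
So the only cell in box 7 that can hold 6 is row 8, column 3.
Therefore row 8, column 3 = 6.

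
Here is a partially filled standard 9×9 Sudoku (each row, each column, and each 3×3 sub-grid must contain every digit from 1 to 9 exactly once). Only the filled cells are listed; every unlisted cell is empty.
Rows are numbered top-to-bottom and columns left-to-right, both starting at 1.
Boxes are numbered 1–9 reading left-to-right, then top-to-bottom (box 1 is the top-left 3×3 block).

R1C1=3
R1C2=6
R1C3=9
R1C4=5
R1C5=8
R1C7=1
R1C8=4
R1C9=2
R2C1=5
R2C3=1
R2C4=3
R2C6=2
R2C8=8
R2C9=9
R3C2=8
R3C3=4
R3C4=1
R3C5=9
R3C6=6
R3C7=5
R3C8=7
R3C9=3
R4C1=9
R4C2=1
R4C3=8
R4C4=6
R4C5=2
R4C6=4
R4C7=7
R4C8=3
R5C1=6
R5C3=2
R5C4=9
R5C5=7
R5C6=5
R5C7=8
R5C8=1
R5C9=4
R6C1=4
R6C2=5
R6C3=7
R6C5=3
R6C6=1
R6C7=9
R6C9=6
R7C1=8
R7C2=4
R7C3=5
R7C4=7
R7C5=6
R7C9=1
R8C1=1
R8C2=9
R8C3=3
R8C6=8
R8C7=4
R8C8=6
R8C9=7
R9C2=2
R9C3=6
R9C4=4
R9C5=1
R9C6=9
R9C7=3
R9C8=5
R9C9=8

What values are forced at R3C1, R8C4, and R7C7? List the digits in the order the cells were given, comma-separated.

2,2,2

For R3C1:
  Row 3 already contains {1, 3, 4, 5, 6, 7, 8, 9}.
  Column 1 already contains {1, 3, 4, 5, 6, 8, 9}.
  Its 3×3 block (box 1) already contains {1, 3, 4, 5, 6, 8, 9}.
  The only value from 1–9 not eliminated is 2, so R3C1 = 2.
For R8C4:
  Row 8 already contains {1, 3, 4, 6, 7, 8, 9}.
  Column 4 already contains {1, 3, 4, 5, 6, 7, 9}.
  Its 3×3 block (box 8) already contains {1, 4, 6, 7, 8, 9}.
  The only value from 1–9 not eliminated is 2, so R8C4 = 2.
For R7C7:
  Row 7 already contains {1, 4, 5, 6, 7, 8}.
  Column 7 already contains {1, 3, 4, 5, 7, 8, 9}.
  Its 3×3 block (box 9) already contains {1, 3, 4, 5, 6, 7, 8}.
  The only value from 1–9 not eliminated is 2, so R7C7 = 2.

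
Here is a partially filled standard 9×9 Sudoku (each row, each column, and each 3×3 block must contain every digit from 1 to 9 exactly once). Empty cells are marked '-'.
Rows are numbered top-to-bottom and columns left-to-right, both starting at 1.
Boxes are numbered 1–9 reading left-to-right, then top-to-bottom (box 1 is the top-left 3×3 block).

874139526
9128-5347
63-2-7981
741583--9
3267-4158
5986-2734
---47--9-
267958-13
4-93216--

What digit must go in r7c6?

Row 7 already contains {4, 7, 9}.
Column 6 already contains {1, 2, 3, 4, 5, 7, 8, 9}.
Its 3×3 block (box 8) already contains {1, 2, 3, 4, 5, 7, 8, 9}.
The only value from 1–9 not eliminated is 6, so r7c6 = 6.

6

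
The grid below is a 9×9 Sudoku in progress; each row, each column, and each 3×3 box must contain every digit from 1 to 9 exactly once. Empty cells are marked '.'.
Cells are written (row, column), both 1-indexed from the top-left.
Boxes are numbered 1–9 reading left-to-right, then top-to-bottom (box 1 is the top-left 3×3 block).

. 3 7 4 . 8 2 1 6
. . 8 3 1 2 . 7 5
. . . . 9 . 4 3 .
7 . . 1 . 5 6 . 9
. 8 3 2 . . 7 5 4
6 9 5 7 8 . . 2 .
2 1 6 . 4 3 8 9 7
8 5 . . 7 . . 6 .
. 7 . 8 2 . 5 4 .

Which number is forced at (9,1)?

Cell (9,1) itself could take any of {3, 9} by direct elimination.
Consider where 3 can go in column 1.
(1,1) is out (row 1 already has a 3).
(2,1) is out (row 2 already has a 3).
(3,1) is out (row 3 already has a 3).
(5,1) is out (row 5 already has a 3).
So the only cell in column 1 that can hold 3 is (9,1).
Therefore (9,1) = 3.

3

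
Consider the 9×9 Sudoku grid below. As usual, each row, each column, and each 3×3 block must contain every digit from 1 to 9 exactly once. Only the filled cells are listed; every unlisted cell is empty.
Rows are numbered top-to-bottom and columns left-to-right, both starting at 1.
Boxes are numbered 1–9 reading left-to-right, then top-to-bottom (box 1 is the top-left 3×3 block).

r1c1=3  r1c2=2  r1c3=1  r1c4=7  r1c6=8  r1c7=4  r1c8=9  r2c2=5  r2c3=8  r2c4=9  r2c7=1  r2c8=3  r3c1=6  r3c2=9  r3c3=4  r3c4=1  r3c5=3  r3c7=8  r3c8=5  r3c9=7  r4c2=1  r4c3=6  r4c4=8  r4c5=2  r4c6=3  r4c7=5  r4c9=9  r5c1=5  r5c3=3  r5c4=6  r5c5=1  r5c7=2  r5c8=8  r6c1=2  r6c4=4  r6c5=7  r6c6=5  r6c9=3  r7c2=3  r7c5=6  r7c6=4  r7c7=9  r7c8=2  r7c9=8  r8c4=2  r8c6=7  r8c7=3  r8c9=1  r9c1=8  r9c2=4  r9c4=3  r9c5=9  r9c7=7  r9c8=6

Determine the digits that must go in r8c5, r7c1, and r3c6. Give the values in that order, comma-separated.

8,1,2

For r8c5:
  Consider where 8 can go in row 8.
  r8c1 is out (column 1 already has a 8).
  r8c2 is out (box 7 already has a 8).
  r8c3 is out (column 3 already has a 8).
  r8c8 is out (column 8 already has a 8).
  So the only cell in row 8 that can hold 8 is r8c5.
  So r8c5 = 8.
For r7c1:
  Consider where 1 can go in column 1.
  r2c1 is out (row 2 already has a 1).
  r4c1 is out (row 4 already has a 1).
  r8c1 is out (row 8 already has a 1).
  So the only cell in column 1 that can hold 1 is r7c1.
  So r7c1 = 1.
For r3c6:
  Row 3 already contains {1, 3, 4, 5, 6, 7, 8, 9}.
  Column 6 already contains {3, 4, 5, 7, 8}.
  Its 3×3 block (box 2) already contains {1, 3, 7, 8, 9}.
  The only value from 1–9 not eliminated is 2, so r3c6 = 2.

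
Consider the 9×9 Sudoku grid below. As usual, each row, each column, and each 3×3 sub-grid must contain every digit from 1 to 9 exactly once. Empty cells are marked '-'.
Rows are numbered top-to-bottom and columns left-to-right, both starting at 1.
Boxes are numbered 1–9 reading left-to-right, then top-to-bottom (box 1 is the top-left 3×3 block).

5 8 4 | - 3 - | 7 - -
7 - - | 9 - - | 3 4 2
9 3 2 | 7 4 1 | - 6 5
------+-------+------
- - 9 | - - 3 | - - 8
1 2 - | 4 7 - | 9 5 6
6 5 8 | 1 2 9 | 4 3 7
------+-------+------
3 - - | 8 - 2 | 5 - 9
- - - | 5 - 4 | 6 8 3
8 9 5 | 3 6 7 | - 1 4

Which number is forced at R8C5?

Cell R8C5 itself could take any of {1, 9} by direct elimination.
Consider where 9 can go in column 5.
R2C5 is out (row 2 already has a 9).
R4C5 is out (row 4 already has a 9).
R7C5 is out (row 7 already has a 9).
So the only cell in column 5 that can hold 9 is R8C5.
Therefore R8C5 = 9.

9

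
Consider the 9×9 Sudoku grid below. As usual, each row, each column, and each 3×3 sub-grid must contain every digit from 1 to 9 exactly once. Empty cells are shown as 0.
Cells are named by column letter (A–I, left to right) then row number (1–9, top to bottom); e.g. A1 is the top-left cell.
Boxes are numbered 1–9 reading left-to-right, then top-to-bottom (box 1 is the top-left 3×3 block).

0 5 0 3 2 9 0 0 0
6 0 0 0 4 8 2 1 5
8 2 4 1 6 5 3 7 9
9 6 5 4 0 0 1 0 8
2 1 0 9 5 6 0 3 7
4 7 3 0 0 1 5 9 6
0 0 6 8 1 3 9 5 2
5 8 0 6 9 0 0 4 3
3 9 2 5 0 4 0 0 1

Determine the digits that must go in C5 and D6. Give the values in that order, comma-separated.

8,2

For C5:
  Row 5 already contains {1, 2, 3, 5, 6, 7, 9}.
  Column C already contains {2, 3, 4, 5, 6}.
  Its 3×3 block (box 4) already contains {1, 2, 3, 4, 5, 6, 7, 9}.
  The only value from 1–9 not eliminated is 8, so C5 = 8.
For D6:
  Row 6 already contains {1, 3, 4, 5, 6, 7, 9}.
  Column D already contains {1, 3, 4, 5, 6, 8, 9}.
  Its 3×3 block (box 5) already contains {1, 4, 5, 6, 9}.
  The only value from 1–9 not eliminated is 2, so D6 = 2.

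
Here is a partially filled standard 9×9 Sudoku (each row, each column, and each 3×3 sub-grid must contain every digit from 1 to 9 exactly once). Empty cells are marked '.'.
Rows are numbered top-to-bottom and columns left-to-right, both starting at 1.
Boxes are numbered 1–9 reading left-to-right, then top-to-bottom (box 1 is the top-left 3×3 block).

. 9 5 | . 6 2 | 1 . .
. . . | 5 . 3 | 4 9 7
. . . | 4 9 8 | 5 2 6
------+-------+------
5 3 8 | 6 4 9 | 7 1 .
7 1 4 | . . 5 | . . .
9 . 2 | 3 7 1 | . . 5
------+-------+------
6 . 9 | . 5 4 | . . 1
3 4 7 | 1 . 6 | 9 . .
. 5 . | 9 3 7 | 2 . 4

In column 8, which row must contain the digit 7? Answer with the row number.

7

Consider where 7 can go in column 8.
R1C8 is out (box 3 already has a 7).
R5C8 is out (row 5 already has a 7).
R6C8 is out (row 6 already has a 7).
R8C8 is out (row 8 already has a 7).
R9C8 is out (row 9 already has a 7).
So the only cell in column 8 that can hold 7 is R7C8.
That is row 7.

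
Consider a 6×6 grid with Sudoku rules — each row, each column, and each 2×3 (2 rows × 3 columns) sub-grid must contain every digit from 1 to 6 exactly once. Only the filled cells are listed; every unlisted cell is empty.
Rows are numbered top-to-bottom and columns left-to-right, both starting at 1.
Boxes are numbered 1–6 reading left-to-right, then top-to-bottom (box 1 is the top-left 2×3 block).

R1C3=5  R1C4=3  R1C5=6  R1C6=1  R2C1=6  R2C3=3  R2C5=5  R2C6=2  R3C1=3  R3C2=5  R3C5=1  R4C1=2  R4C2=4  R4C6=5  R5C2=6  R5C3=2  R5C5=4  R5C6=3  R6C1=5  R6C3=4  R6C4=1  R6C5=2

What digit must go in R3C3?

6

Row 3 already contains {1, 3, 5}.
Column 3 already contains {2, 3, 4, 5}.
Its 2×3 block (box 3) already contains {2, 3, 4, 5}.
The only value from 1–6 not eliminated is 6, so R3C3 = 6.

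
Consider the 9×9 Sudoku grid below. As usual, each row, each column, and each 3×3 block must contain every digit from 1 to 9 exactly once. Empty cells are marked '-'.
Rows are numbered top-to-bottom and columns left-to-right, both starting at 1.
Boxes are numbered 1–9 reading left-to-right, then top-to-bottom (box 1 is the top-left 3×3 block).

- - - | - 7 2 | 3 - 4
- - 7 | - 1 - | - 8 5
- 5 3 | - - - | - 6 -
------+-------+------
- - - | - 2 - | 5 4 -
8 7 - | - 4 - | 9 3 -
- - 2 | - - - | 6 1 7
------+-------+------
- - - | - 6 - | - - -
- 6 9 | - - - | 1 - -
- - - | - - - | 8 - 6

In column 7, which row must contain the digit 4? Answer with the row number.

7

Consider where 4 can go in column 7.
R2C7 is out (box 3 already has a 4).
R3C7 is out (box 3 already has a 4).
So the only cell in column 7 that can hold 4 is R7C7.
That is row 7.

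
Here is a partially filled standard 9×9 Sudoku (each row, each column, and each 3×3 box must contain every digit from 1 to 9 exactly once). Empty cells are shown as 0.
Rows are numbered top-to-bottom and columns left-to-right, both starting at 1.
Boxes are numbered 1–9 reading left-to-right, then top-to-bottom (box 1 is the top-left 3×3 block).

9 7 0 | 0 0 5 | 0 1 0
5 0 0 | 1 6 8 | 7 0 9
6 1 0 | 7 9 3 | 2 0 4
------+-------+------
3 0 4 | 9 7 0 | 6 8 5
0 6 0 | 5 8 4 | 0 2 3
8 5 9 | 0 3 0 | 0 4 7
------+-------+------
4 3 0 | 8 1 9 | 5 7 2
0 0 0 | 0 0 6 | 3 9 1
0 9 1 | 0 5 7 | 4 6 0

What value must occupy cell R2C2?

Cell R2C2 itself could take any of {2, 4} by direct elimination.
Consider where 4 can go in row 2.
R2C3 is out (column 3 already has a 4).
R2C8 is out (column 8 already has a 4).
So the only cell in row 2 that can hold 4 is R2C2.
Therefore R2C2 = 4.

4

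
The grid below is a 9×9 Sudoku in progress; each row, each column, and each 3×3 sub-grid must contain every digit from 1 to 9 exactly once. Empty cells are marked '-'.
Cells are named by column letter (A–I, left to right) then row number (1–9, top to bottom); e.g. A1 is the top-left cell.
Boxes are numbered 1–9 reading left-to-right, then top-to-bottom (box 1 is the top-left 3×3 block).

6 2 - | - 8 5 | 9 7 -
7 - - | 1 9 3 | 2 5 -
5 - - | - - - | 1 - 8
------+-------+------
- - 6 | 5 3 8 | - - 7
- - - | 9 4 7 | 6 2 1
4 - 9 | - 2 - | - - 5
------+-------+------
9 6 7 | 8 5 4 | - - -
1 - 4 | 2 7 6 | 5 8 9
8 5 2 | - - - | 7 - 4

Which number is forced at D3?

Cell D3 itself could take any of {4, 6, 7} by direct elimination.
Consider where 7 can go in box 2.
D1 is out (row 1 already has a 7).
E3 is out (column E already has a 7).
F3 is out (column F already has a 7).
So the only cell in box 2 that can hold 7 is D3.
Therefore D3 = 7.

7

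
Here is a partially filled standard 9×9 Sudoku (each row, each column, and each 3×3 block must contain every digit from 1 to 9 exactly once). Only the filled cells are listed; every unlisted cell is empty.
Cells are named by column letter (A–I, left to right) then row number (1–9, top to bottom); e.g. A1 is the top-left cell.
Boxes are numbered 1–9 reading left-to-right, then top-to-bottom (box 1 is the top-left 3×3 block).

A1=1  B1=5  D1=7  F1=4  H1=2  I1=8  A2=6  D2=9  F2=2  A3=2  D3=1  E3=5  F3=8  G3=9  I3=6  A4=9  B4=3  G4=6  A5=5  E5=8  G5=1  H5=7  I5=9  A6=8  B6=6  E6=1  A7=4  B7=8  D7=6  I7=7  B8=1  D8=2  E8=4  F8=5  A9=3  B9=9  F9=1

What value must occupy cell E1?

Cell E1 itself could take any of {3, 6} by direct elimination.
Consider where 6 can go in box 2.
E2 is out (row 2 already has a 6).
So the only cell in box 2 that can hold 6 is E1.
Therefore E1 = 6.

6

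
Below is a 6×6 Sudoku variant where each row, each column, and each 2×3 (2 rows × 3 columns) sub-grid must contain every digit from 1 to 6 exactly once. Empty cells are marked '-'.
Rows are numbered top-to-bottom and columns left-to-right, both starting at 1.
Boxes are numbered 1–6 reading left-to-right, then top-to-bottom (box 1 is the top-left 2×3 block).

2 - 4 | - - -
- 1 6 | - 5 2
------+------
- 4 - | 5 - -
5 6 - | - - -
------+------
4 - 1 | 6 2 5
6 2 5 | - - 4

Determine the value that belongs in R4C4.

Cell R4C4 itself could take any of {1, 2, 3, 4} by direct elimination.
Consider where 2 can go in box 4.
R3C5 is out (column 5 already has a 2).
R3C6 is out (column 6 already has a 2).
R4C5 is out (column 5 already has a 2).
R4C6 is out (column 6 already has a 2).
So the only cell in box 4 that can hold 2 is R4C4.
Therefore R4C4 = 2.

2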